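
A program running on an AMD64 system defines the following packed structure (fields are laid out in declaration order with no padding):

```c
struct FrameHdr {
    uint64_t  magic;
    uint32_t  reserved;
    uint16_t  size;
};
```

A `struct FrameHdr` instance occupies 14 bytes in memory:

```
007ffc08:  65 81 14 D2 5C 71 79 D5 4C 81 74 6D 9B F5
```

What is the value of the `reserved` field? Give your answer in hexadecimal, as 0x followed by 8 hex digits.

`reserved` follows `magic` (8 bytes), so it starts at byte offset 8 and occupies 4 bytes.
Bytes at offsets 8..11: 4C 81 74 6D.
Little-endian stores the least-significant byte at the lowest address.
Reassemble most-significant byte first: 6D 74 81 4C → 0x6D74814C.

0x6D74814C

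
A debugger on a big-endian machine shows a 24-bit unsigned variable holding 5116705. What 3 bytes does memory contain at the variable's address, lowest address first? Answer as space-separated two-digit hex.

5116705 in hexadecimal, padded to 24 bits, is 0x4E1321.
Split into bytes (most-significant first): 4E 13 21.
In big-endian order the high byte comes first in memory.
So the memory order matches the most-significant-first order: 4E 13 21.

4E 13 21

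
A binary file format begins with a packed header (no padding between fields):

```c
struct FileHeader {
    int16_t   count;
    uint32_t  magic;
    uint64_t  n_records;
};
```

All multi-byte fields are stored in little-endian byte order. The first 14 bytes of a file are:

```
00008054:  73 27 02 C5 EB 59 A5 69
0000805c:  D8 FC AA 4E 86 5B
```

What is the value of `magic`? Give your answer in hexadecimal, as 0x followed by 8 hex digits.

`magic` follows `count` (2 bytes), so it starts at byte offset 2 and occupies 4 bytes.
Bytes at offsets 2..5: 02 C5 EB 59.
In little-endian order the low byte comes first in memory.
Reassemble most-significant byte first: 59 EB C5 02 → 0x59EBC502.

0x59EBC502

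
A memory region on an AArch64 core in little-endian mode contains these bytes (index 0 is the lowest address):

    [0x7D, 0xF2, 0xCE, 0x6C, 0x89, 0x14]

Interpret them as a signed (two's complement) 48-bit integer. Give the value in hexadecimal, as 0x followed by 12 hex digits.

In little-endian order the low byte comes first in memory.
Reassemble most-significant byte first: 14 89 6C CE F2 7D → 0x14896CCEF27D.

0x14896CCEF27D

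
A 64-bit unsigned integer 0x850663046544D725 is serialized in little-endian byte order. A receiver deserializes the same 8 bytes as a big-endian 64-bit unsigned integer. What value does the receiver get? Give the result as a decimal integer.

Stored little-endian, the bytes at ascending addresses are 25 D7 44 65 04 63 06 85.
Read back as big-endian, the last byte is least significant, giving 0x25D7446504630685.
0x25D7446504630685 = 2726723300052108933.

2726723300052108933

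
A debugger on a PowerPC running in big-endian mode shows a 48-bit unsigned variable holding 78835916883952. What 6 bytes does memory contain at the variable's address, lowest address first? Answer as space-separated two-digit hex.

78835916883952 in hexadecimal, padded to 48 bits, is 0x47B36AD247F0.
Split into bytes (most-significant first): 47 B3 6A D2 47 F0.
Big-endian: lowest address holds the most-significant byte.
So the memory order matches the most-significant-first order: 47 B3 6A D2 47 F0.

47 B3 6A D2 47 F0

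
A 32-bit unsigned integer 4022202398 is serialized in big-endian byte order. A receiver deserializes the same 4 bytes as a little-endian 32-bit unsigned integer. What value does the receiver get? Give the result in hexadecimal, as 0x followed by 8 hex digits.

0x1EF0BDEF

4022202398 in 32-bit hexadecimal is 0xEFBDF01E.
Stored big-endian, the bytes at ascending addresses are EF BD F0 1E.
Read back as little-endian, the first byte is least significant, giving 0x1EF0BDEF.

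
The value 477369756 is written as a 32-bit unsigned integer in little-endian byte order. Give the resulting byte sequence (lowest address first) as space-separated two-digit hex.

477369756 in hexadecimal, padded to 32 bits, is 0x1C74159C.
Split into bytes (most-significant first): 1C 74 15 9C.
In little-endian order the low byte comes first in memory.
So at ascending addresses the bytes are 9C 15 74 1C.

9C 15 74 1C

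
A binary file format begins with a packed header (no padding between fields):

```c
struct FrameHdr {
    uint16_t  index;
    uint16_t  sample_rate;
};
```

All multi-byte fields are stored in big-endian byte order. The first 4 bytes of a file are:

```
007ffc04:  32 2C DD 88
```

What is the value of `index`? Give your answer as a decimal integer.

12844

`index` is the first field, at byte offset 0, occupying 2 bytes.
Bytes at offsets 0..1: 32 2C.
Big-endian: lowest address holds the most-significant byte.
The bytes are already most-significant first: 0x322C.
0x322C = 12844.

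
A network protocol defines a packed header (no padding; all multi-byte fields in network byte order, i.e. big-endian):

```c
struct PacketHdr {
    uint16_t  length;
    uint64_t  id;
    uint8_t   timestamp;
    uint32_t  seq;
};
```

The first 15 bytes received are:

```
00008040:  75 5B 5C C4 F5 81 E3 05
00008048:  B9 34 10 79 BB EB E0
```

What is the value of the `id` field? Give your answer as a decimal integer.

`id` follows `length` (2 bytes), so it starts at byte offset 2 and occupies 8 bytes.
Bytes at offsets 2..9: 5C C4 F5 81 E3 05 B9 34.
Big-endian: lowest address holds the most-significant byte.
The bytes are already most-significant first: 0x5CC4F581E305B934.
0x5CC4F581E305B934 = 6684737685133048116.

6684737685133048116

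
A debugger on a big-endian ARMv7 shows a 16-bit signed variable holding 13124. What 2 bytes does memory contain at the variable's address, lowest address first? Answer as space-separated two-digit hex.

33 44

13124 in hexadecimal, padded to 16 bits, is 0x3344.
Split into bytes (most-significant first): 33 44.
In big-endian order the high byte comes first in memory.
So the memory order matches the most-significant-first order: 33 44.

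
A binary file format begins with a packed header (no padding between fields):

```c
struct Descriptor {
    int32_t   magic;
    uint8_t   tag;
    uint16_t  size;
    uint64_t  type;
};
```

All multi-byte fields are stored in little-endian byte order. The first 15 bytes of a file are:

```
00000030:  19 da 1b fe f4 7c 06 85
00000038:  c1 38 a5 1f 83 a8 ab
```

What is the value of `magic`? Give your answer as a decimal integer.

-31729127

`magic` is the first field, at byte offset 0, occupying 4 bytes.
Bytes at offsets 0..3: 19 DA 1B FE.
Little-endian: lowest address holds the least-significant byte.
Reassemble most-significant byte first: FE 1B DA 19 → 0xFE1BDA19.
Top bit is set, so as a signed 32-bit value this is 0xFE1BDA19 − 2^32 = -31729127.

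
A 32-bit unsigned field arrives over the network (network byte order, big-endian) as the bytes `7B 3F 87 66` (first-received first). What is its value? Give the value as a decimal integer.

In big-endian order the high byte comes first in memory.
The bytes are already most-significant first: 0x7B3F8766.
0x7B3F8766 = 2067760998.

2067760998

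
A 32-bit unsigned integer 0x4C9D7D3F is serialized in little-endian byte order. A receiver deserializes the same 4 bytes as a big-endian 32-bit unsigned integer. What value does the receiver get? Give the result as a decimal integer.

1065196876

Stored little-endian, the bytes at ascending addresses are 3F 7D 9D 4C.
Read back as big-endian, the last byte is least significant, giving 0x3F7D9D4C.
0x3F7D9D4C = 1065196876.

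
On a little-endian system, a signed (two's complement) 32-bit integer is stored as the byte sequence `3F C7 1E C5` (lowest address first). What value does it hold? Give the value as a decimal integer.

-987838657

Little-endian: lowest address holds the least-significant byte.
Reassemble most-significant byte first: C5 1E C7 3F → 0xC51EC73F.
Top bit is set, so as a signed 32-bit value this is 0xC51EC73F − 2^32 = -987838657.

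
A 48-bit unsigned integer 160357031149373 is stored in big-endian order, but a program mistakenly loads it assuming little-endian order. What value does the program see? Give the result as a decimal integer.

160357031149373 in 48-bit hexadecimal is 0x91D807E0FF3D.
Stored big-endian, the bytes at ascending addresses are 91 D8 07 E0 FF 3D.
Read back as little-endian, the first byte is least significant, giving 0x3DFFE007D891.
0x3DFFE007D891 = 68169184565393.

68169184565393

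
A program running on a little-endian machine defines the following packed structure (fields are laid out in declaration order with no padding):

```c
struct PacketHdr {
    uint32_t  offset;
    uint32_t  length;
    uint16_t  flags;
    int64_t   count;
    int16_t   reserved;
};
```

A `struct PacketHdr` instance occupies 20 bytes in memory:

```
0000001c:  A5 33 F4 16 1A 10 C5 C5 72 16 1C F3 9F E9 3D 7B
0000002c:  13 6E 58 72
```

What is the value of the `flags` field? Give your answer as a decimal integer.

5746

`flags` follows `offset` (4 B), `length` (4 B), so it starts at offset 4 + 4 = 8 and occupies 2 bytes.
Bytes at offsets 8..9: 72 16.
In little-endian order the low byte comes first in memory.
Reassemble most-significant byte first: 16 72 → 0x1672.
0x1672 = 5746.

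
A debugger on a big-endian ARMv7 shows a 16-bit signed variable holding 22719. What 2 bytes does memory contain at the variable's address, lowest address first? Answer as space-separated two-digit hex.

22719 in hexadecimal, padded to 16 bits, is 0x58BF.
Split into bytes (most-significant first): 58 BF.
Big-endian stores the most-significant byte at the lowest address.
So the memory order matches the most-significant-first order: 58 BF.

58 BF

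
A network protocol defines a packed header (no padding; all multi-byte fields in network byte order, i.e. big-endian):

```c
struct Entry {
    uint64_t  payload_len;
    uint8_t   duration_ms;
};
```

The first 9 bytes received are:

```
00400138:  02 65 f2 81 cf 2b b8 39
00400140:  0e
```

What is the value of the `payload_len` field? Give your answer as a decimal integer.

`payload_len` is the first field, at byte offset 0, occupying 8 bytes.
Bytes at offsets 0..7: 02 65 F2 81 CF 2B B8 39.
In big-endian order the high byte comes first in memory.
The bytes are already most-significant first: 0x0265F281CF2BB839.
0x0265F281CF2BB839 = 172810800064084025.

172810800064084025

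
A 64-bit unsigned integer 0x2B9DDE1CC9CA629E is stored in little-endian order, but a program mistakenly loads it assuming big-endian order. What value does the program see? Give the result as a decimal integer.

Stored little-endian, the bytes at ascending addresses are 9E 62 CA C9 1C DE 9D 2B.
Read back as big-endian, the last byte is least significant, giving 0x9E62CAC91CDE9D2B.
0x9E62CAC91CDE9D2B = 11412907370831846699.

11412907370831846699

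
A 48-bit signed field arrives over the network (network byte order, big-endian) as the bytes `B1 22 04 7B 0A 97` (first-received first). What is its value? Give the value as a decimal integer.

-86715314533737

Big-endian stores the most-significant byte at the lowest address.
The bytes are already most-significant first: 0xB122047B0A97.
Top bit is set, so as a signed 48-bit value this is 0xB122047B0A97 − 2^48 = -86715314533737.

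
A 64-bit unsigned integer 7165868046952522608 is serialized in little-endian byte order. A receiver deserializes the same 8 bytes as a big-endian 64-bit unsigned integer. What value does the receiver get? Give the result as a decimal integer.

8098577916675715683

7165868046952522608 in 64-bit hexadecimal is 0x63724705B5ED6370.
Stored little-endian, the bytes at ascending addresses are 70 63 ED B5 05 47 72 63.
Read back as big-endian, the last byte is least significant, giving 0x7063EDB505477263.
0x7063EDB505477263 = 8098577916675715683.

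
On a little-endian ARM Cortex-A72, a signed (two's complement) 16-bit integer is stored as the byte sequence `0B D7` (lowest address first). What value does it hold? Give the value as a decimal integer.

Little-endian: lowest address holds the least-significant byte.
Reassemble most-significant byte first: D7 0B → 0xD70B.
Top bit is set, so as a signed 16-bit value this is 0xD70B − 2^16 = -10485.

-10485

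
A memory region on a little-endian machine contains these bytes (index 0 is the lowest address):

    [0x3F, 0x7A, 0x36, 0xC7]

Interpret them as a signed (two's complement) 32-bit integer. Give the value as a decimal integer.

Little-endian stores the least-significant byte at the lowest address.
Reassemble most-significant byte first: C7 36 7A 3F → 0xC7367A3F.
Top bit is set, so as a signed 32-bit value this is 0xC7367A3F − 2^32 = -952731073.

-952731073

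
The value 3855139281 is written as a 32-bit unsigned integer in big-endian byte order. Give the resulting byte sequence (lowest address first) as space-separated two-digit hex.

E5 C8 C1 D1

3855139281 in hexadecimal, padded to 32 bits, is 0xE5C8C1D1.
Split into bytes (most-significant first): E5 C8 C1 D1.
Big-endian stores the most-significant byte at the lowest address.
So the memory order matches the most-significant-first order: E5 C8 C1 D1.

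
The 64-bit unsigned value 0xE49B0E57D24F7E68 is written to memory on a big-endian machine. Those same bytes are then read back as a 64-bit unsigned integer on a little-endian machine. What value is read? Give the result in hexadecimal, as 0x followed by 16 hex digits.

0x687E4FD2570E9BE4

Stored big-endian, the bytes at ascending addresses are E4 9B 0E 57 D2 4F 7E 68.
Read back as little-endian, the first byte is least significant, giving 0x687E4FD2570E9BE4.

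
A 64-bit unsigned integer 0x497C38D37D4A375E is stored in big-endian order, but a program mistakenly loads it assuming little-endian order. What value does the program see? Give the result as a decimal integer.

Stored big-endian, the bytes at ascending addresses are 49 7C 38 D3 7D 4A 37 5E.
Read back as little-endian, the first byte is least significant, giving 0x5E374A7DD3387C49.
0x5E374A7DD3387C49 = 6788976867559373897.

6788976867559373897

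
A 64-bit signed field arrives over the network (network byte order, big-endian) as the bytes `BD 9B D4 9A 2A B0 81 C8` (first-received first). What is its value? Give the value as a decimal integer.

-4783996420544757304

Big-endian: lowest address holds the most-significant byte.
The bytes are already most-significant first: 0xBD9BD49A2AB081C8.
Top bit is set, so as a signed 64-bit value this is 0xBD9BD49A2AB081C8 − 2^64 = -4783996420544757304.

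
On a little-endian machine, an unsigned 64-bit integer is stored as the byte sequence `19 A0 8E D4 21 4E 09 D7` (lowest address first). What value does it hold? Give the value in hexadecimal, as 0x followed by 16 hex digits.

0xD7094E21D48EA019

In little-endian order the low byte comes first in memory.
Reassemble most-significant byte first: D7 09 4E 21 D4 8E A0 19 → 0xD7094E21D48EA019.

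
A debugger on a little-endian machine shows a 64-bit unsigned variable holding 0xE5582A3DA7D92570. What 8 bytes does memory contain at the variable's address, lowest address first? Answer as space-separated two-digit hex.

Split into bytes (most-significant first): E5 58 2A 3D A7 D9 25 70.
In little-endian order the low byte comes first in memory.
So at ascending addresses the bytes are 70 25 D9 A7 3D 2A 58 E5.

70 25 D9 A7 3D 2A 58 E5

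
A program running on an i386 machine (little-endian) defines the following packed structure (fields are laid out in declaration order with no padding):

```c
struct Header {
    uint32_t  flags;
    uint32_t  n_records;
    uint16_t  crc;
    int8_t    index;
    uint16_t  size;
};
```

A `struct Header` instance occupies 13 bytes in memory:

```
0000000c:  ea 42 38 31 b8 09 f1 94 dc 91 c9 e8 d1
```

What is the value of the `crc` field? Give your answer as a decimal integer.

`crc` follows `flags` (4 B), `n_records` (4 B), so it starts at offset 4 + 4 = 8 and occupies 2 bytes.
Bytes at offsets 8..9: DC 91.
Little-endian stores the least-significant byte at the lowest address.
Reassemble most-significant byte first: 91 DC → 0x91DC.
0x91DC = 37340.

37340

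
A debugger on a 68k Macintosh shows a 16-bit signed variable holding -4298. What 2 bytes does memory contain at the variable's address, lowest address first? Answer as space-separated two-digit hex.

Two's complement of -4298 in 16 bits: 4298 = 0x10CA; invert → 0xEF35; add 1 → 0xEF36.
Split into bytes (most-significant first): EF 36.
Big-endian: lowest address holds the most-significant byte.
So the memory order matches the most-significant-first order: EF 36.

EF 36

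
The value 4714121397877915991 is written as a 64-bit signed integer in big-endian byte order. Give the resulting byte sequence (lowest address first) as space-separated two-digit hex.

41 6B EC 6F 54 94 C1 57

4714121397877915991 in hexadecimal, padded to 64 bits, is 0x416BEC6F5494C157.
Split into bytes (most-significant first): 41 6B EC 6F 54 94 C1 57.
Big-endian stores the most-significant byte at the lowest address.
So the memory order matches the most-significant-first order: 41 6B EC 6F 54 94 C1 57.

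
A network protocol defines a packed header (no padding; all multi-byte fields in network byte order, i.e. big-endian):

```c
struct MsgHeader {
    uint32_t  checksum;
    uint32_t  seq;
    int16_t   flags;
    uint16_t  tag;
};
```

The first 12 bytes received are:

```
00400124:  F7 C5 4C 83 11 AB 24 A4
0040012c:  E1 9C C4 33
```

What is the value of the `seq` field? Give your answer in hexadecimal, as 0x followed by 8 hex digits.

`seq` follows `checksum` (4 bytes), so it starts at byte offset 4 and occupies 4 bytes.
Bytes at offsets 4..7: 11 AB 24 A4.
In big-endian order the high byte comes first in memory.
The bytes are already most-significant first: 0x11AB24A4.

0x11AB24A4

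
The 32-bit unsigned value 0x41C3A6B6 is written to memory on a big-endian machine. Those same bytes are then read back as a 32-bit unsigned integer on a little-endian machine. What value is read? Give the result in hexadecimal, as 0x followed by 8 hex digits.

0xB6A6C341

Stored big-endian, the bytes at ascending addresses are 41 C3 A6 B6.
Read back as little-endian, the first byte is least significant, giving 0xB6A6C341.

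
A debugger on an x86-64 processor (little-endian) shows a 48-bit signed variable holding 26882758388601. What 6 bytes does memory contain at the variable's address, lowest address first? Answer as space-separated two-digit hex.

26882758388601 in hexadecimal, padded to 48 bits, is 0x18732143AB79.
Split into bytes (most-significant first): 18 73 21 43 AB 79.
Little-endian stores the least-significant byte at the lowest address.
So at ascending addresses the bytes are 79 AB 43 21 73 18.

79 AB 43 21 73 18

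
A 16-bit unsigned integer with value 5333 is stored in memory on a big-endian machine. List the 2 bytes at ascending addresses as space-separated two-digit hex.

5333 in hexadecimal, padded to 16 bits, is 0x14D5.
Split into bytes (most-significant first): 14 D5.
Big-endian stores the most-significant byte at the lowest address.
So the memory order matches the most-significant-first order: 14 D5.

14 D5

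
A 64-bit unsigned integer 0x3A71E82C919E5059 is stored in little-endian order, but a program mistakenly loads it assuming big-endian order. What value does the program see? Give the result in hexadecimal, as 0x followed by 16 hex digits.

Stored little-endian, the bytes at ascending addresses are 59 50 9E 91 2C E8 71 3A.
Read back as big-endian, the last byte is least significant, giving 0x59509E912CE8713A.

0x59509E912CE8713A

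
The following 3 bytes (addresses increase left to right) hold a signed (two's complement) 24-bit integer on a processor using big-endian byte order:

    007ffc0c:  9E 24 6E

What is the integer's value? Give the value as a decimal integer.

Big-endian stores the most-significant byte at the lowest address.
The bytes are already most-significant first: 0x9E246E.
Top bit is set, so as a signed 24-bit value this is 0x9E246E − 2^24 = -6413202.

-6413202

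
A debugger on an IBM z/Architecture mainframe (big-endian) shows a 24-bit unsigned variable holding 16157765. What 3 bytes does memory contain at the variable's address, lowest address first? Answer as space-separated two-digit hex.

F6 8C 45

16157765 in hexadecimal, padded to 24 bits, is 0xF68C45.
Split into bytes (most-significant first): F6 8C 45.
In big-endian order the high byte comes first in memory.
So the memory order matches the most-significant-first order: F6 8C 45.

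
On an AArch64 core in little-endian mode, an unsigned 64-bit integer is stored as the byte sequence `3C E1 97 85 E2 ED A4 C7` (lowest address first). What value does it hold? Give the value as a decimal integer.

14385884666887921980

Little-endian stores the least-significant byte at the lowest address.
Reassemble most-significant byte first: C7 A4 ED E2 85 97 E1 3C → 0xC7A4EDE28597E13C.
0xC7A4EDE28597E13C = 14385884666887921980.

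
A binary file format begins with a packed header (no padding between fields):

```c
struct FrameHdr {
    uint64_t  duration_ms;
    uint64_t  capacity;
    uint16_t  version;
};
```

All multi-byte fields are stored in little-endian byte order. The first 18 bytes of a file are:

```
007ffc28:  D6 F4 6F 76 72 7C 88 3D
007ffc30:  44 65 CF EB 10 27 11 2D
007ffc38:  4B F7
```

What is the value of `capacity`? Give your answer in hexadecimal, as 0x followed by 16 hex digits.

0x2D112710EBCF6544

`capacity` follows `duration_ms` (8 bytes), so it starts at byte offset 8 and occupies 8 bytes.
Bytes at offsets 8..15: 44 65 CF EB 10 27 11 2D.
Little-endian stores the least-significant byte at the lowest address.
Reassemble most-significant byte first: 2D 11 27 10 EB CF 65 44 → 0x2D112710EBCF6544.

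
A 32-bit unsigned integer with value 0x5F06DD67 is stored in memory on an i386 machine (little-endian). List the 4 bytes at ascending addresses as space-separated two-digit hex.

67 DD 06 5F

Split into bytes (most-significant first): 5F 06 DD 67.
In little-endian order the low byte comes first in memory.
So at ascending addresses the bytes are 67 DD 06 5F.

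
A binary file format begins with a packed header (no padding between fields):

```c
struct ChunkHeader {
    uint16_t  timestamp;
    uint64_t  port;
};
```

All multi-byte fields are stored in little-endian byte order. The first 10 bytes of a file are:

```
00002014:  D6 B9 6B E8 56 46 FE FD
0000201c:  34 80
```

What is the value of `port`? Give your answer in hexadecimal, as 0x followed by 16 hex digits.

`port` follows `timestamp` (2 bytes), so it starts at byte offset 2 and occupies 8 bytes.
Bytes at offsets 2..9: 6B E8 56 46 FE FD 34 80.
Little-endian stores the least-significant byte at the lowest address.
Reassemble most-significant byte first: 80 34 FD FE 46 56 E8 6B → 0x8034FDFE4656E86B.

0x8034FDFE4656E86B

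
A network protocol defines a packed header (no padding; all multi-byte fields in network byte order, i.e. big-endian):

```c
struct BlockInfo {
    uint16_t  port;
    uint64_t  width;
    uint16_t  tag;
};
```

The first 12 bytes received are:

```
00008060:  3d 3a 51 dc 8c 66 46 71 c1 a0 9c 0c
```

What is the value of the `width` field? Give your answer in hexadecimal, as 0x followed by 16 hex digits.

`width` follows `port` (2 bytes), so it starts at byte offset 2 and occupies 8 bytes.
Bytes at offsets 2..9: 51 DC 8C 66 46 71 C1 A0.
Big-endian stores the most-significant byte at the lowest address.
The bytes are already most-significant first: 0x51DC8C664671C1A0.

0x51DC8C664671C1A0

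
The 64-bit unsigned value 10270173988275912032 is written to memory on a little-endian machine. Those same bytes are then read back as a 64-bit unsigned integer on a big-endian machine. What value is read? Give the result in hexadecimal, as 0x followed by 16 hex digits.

10270173988275912032 in 64-bit hexadecimal is 0x8E86FCD420A47D60.
Stored little-endian, the bytes at ascending addresses are 60 7D A4 20 D4 FC 86 8E.
Read back as big-endian, the last byte is least significant, giving 0x607DA420D4FC868E.

0x607DA420D4FC868E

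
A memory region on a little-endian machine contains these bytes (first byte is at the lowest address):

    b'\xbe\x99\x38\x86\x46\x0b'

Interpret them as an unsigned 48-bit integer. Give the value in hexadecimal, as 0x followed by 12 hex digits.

0x0B46863899BE

Little-endian stores the least-significant byte at the lowest address.
Reassemble most-significant byte first: 0B 46 86 38 99 BE → 0x0B46863899BE.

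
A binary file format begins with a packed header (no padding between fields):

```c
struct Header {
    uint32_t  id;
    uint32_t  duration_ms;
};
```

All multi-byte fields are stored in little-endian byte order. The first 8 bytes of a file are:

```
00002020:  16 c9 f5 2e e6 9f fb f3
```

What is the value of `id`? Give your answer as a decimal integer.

`id` is the first field, at byte offset 0, occupying 4 bytes.
Bytes at offsets 0..3: 16 C9 F5 2E.
Little-endian stores the least-significant byte at the lowest address.
Reassemble most-significant byte first: 2E F5 C9 16 → 0x2EF5C916.
0x2EF5C916 = 787859734.

787859734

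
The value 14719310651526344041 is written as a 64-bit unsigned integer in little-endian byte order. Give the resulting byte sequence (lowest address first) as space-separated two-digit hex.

14719310651526344041 in hexadecimal, padded to 64 bits, is 0xCC457F0D22D9ED69.
Split into bytes (most-significant first): CC 45 7F 0D 22 D9 ED 69.
Little-endian: lowest address holds the least-significant byte.
So at ascending addresses the bytes are 69 ED D9 22 0D 7F 45 CC.

69 ED D9 22 0D 7F 45 CC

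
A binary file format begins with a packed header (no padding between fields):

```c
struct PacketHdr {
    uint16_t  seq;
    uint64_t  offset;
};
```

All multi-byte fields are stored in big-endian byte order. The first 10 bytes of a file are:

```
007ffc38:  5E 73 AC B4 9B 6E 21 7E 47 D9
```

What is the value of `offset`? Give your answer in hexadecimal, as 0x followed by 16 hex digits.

`offset` follows `seq` (2 bytes), so it starts at byte offset 2 and occupies 8 bytes.
Bytes at offsets 2..9: AC B4 9B 6E 21 7E 47 D9.
Big-endian: lowest address holds the most-significant byte.
The bytes are already most-significant first: 0xACB49B6E217E47D9.

0xACB49B6E217E47D9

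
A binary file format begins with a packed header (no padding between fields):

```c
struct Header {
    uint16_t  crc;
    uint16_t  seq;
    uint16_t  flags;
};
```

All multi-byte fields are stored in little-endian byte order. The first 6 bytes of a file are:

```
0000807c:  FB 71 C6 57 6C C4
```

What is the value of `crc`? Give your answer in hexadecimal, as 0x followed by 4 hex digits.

0x71FB

`crc` is the first field, at byte offset 0, occupying 2 bytes.
Bytes at offsets 0..1: FB 71.
Little-endian: lowest address holds the least-significant byte.
Reassemble most-significant byte first: 71 FB → 0x71FB.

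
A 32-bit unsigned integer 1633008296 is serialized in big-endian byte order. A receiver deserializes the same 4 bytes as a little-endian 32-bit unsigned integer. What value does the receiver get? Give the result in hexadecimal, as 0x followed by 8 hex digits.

0xA8BA5561

1633008296 in 32-bit hexadecimal is 0x6155BAA8.
Stored big-endian, the bytes at ascending addresses are 61 55 BA A8.
Read back as little-endian, the first byte is least significant, giving 0xA8BA5561.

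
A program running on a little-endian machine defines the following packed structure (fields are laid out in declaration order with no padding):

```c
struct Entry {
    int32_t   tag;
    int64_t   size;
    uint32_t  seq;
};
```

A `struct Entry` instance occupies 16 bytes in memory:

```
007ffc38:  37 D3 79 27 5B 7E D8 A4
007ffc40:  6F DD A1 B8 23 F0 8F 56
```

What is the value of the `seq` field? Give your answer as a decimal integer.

`seq` follows `tag` (4 B), `size` (8 B), so it starts at offset 4 + 8 = 12 and occupies 4 bytes.
Bytes at offsets 12..15: 23 F0 8F 56.
Little-endian stores the least-significant byte at the lowest address.
Reassemble most-significant byte first: 56 8F F0 23 → 0x568FF023.
0x568FF023 = 1452273699.

1452273699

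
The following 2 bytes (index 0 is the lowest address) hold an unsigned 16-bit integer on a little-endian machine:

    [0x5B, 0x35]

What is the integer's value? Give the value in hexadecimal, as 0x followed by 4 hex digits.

0x355B

In little-endian order the low byte comes first in memory.
Reassemble most-significant byte first: 35 5B → 0x355B.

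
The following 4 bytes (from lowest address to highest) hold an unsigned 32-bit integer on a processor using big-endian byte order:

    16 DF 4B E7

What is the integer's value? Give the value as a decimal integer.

383732711

Big-endian: lowest address holds the most-significant byte.
The bytes are already most-significant first: 0x16DF4BE7.
0x16DF4BE7 = 383732711.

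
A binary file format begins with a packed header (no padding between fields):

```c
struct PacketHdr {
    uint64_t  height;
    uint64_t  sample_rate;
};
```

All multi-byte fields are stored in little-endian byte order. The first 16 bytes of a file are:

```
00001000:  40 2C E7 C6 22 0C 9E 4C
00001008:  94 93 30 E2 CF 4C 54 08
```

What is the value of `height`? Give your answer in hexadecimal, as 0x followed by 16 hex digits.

0x4C9E0C22C6E72C40

`height` is the first field, at byte offset 0, occupying 8 bytes.
Bytes at offsets 0..7: 40 2C E7 C6 22 0C 9E 4C.
Little-endian: lowest address holds the least-significant byte.
Reassemble most-significant byte first: 4C 9E 0C 22 C6 E7 2C 40 → 0x4C9E0C22C6E72C40.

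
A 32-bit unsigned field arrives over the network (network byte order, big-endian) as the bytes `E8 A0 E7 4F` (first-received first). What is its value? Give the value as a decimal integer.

Big-endian stores the most-significant byte at the lowest address.
The bytes are already most-significant first: 0xE8A0E74F.
0xE8A0E74F = 3902859087.

3902859087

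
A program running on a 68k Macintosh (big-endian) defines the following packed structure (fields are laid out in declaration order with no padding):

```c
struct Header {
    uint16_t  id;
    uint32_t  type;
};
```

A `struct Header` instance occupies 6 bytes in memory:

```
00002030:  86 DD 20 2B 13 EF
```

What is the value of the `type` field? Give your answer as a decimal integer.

539694063

`type` follows `id` (2 bytes), so it starts at byte offset 2 and occupies 4 bytes.
Bytes at offsets 2..5: 20 2B 13 EF.
Big-endian stores the most-significant byte at the lowest address.
The bytes are already most-significant first: 0x202B13EF.
0x202B13EF = 539694063.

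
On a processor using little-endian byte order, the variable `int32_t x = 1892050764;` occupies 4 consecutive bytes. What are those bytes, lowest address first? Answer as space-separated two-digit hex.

1892050764 in hexadecimal, padded to 32 bits, is 0x70C6674C.
Split into bytes (most-significant first): 70 C6 67 4C.
Little-endian stores the least-significant byte at the lowest address.
So at ascending addresses the bytes are 4C 67 C6 70.

4C 67 C6 70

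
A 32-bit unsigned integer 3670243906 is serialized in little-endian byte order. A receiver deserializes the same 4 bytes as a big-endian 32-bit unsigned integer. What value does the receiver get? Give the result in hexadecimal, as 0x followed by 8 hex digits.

3670243906 in 32-bit hexadecimal is 0xDAC37A42.
Stored little-endian, the bytes at ascending addresses are 42 7A C3 DA.
Read back as big-endian, the last byte is least significant, giving 0x427AC3DA.

0x427AC3DA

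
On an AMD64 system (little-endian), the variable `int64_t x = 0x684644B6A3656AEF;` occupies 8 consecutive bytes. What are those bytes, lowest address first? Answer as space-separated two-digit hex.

Split into bytes (most-significant first): 68 46 44 B6 A3 65 6A EF.
Little-endian stores the least-significant byte at the lowest address.
So at ascending addresses the bytes are EF 6A 65 A3 B6 44 46 68.

EF 6A 65 A3 B6 44 46 68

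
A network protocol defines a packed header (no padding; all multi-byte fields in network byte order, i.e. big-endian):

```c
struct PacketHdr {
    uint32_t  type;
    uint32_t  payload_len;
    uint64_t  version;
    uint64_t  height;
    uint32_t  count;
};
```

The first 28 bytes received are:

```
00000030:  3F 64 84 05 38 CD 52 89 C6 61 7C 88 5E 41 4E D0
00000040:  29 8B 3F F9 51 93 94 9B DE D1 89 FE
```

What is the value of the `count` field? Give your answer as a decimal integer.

3738274302

`count` follows `type` (4 B), `payload_len` (4 B), `version` (8 B), `height` (8 B), so it starts at offset 4 + 4 + 8 + 8 = 24 and occupies 4 bytes.
Bytes at offsets 24..27: DE D1 89 FE.
Big-endian stores the most-significant byte at the lowest address.
The bytes are already most-significant first: 0xDED189FE.
0xDED189FE = 3738274302.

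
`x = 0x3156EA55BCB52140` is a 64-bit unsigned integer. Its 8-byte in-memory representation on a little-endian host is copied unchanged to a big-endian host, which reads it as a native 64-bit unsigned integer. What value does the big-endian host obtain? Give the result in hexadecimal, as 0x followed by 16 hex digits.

0x4021B5BC55EA5631

Stored little-endian, the bytes at ascending addresses are 40 21 B5 BC 55 EA 56 31.
Read back as big-endian, the last byte is least significant, giving 0x4021B5BC55EA5631.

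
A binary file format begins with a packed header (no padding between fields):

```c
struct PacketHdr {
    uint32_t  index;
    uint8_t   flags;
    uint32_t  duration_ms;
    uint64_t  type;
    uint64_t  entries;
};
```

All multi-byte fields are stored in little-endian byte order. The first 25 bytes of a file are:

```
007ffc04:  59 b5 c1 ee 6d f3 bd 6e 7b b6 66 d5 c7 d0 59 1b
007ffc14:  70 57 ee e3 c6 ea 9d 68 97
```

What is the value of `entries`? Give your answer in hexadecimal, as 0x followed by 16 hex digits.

`entries` follows `index` (4 B), `flags` (1 B), `duration_ms` (4 B), `type` (8 B), so it starts at offset 4 + 1 + 4 + 8 = 17 and occupies 8 bytes.
Bytes at offsets 17..24: 57 EE E3 C6 EA 9D 68 97.
Little-endian stores the least-significant byte at the lowest address.
Reassemble most-significant byte first: 97 68 9D EA C6 E3 EE 57 → 0x97689DEAC6E3EE57.

0x97689DEAC6E3EE57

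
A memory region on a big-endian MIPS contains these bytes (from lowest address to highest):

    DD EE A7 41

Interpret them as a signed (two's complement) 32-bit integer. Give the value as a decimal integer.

-571562175

Big-endian: lowest address holds the most-significant byte.
The bytes are already most-significant first: 0xDDEEA741.
Top bit is set, so as a signed 32-bit value this is 0xDDEEA741 − 2^32 = -571562175.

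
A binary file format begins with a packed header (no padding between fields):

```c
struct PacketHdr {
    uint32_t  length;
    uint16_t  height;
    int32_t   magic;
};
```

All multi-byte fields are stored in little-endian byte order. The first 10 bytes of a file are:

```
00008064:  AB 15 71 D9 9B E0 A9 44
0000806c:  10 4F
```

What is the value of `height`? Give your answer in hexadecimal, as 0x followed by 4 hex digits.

0xE09B

`height` follows `length` (4 bytes), so it starts at byte offset 4 and occupies 2 bytes.
Bytes at offsets 4..5: 9B E0.
Little-endian: lowest address holds the least-significant byte.
Reassemble most-significant byte first: E0 9B → 0xE09B.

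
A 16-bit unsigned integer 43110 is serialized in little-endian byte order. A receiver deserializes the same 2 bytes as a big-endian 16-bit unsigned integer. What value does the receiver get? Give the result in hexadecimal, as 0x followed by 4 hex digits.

43110 in 16-bit hexadecimal is 0xA866.
Stored little-endian, the bytes at ascending addresses are 66 A8.
Read back as big-endian, the last byte is least significant, giving 0x66A8.

0x66A8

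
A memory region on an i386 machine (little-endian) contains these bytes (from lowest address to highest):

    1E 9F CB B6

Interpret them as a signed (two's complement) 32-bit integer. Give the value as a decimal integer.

In little-endian order the low byte comes first in memory.
Reassemble most-significant byte first: B6 CB 9F 1E → 0xB6CB9F1E.
Top bit is set, so as a signed 32-bit value this is 0xB6CB9F1E − 2^32 = -1228169442.

-1228169442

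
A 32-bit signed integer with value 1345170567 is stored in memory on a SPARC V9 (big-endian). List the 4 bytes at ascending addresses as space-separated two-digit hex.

1345170567 in hexadecimal, padded to 32 bits, is 0x502DAC87.
Split into bytes (most-significant first): 50 2D AC 87.
In big-endian order the high byte comes first in memory.
So the memory order matches the most-significant-first order: 50 2D AC 87.

50 2D AC 87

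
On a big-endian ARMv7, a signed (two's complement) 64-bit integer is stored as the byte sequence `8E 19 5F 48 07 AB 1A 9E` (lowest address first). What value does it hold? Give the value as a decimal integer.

-8207424082935080290

Big-endian stores the most-significant byte at the lowest address.
The bytes are already most-significant first: 0x8E195F4807AB1A9E.
Top bit is set, so as a signed 64-bit value this is 0x8E195F4807AB1A9E − 2^64 = -8207424082935080290.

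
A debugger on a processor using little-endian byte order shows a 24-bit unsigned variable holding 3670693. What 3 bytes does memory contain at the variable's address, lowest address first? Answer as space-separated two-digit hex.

3670693 in hexadecimal, padded to 24 bits, is 0x3802A5.
Split into bytes (most-significant first): 38 02 A5.
Little-endian stores the least-significant byte at the lowest address.
So at ascending addresses the bytes are A5 02 38.

A5 02 38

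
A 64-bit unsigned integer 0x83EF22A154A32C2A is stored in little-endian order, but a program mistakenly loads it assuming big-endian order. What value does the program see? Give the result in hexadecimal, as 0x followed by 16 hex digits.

Stored little-endian, the bytes at ascending addresses are 2A 2C A3 54 A1 22 EF 83.
Read back as big-endian, the last byte is least significant, giving 0x2A2CA354A122EF83.

0x2A2CA354A122EF83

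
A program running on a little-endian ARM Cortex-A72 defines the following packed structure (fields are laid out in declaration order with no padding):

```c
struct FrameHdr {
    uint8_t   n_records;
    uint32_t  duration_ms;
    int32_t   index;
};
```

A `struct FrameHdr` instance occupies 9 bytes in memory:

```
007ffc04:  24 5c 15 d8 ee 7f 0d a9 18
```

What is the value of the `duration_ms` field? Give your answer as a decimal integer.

`duration_ms` follows `n_records` (1 byte), so it starts at byte offset 1 and occupies 4 bytes.
Bytes at offsets 1..4: 5C 15 D8 EE.
In little-endian order the low byte comes first in memory.
Reassemble most-significant byte first: EE D8 15 5C → 0xEED8155C.
0xEED8155C = 4007138652.

4007138652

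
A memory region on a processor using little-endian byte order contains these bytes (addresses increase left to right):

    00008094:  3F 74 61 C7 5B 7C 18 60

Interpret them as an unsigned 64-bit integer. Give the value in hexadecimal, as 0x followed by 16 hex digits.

Little-endian: lowest address holds the least-significant byte.
Reassemble most-significant byte first: 60 18 7C 5B C7 61 74 3F → 0x60187C5BC761743F.

0x60187C5BC761743F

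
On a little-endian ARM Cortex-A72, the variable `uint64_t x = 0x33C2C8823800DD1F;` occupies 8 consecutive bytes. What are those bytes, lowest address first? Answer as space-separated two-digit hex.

1F DD 00 38 82 C8 C2 33

Split into bytes (most-significant first): 33 C2 C8 82 38 00 DD 1F.
Little-endian: lowest address holds the least-significant byte.
So at ascending addresses the bytes are 1F DD 00 38 82 C8 C2 33.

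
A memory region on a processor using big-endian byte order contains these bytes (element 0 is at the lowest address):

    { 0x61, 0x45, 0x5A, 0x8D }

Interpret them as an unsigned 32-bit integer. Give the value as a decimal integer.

1631935117

In big-endian order the high byte comes first in memory.
The bytes are already most-significant first: 0x61455A8D.
0x61455A8D = 1631935117.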